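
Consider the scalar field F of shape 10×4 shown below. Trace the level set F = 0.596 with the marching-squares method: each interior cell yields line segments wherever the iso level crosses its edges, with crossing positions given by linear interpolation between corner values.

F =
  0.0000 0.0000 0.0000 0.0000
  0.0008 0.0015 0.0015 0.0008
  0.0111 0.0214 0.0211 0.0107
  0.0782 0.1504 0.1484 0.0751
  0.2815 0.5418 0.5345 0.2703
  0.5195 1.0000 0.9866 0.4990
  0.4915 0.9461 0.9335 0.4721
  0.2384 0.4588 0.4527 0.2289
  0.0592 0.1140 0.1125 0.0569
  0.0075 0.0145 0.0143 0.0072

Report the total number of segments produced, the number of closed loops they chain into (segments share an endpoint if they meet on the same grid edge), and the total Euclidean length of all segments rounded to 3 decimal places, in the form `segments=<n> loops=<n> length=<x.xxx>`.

segments=8 loops=1 length=8.469

cell (4,0): code 0100 → (4.118,1.000)–(5.000,0.159)
cell (4,1): code 1100 → (4.136,2.000)–(4.118,1.000)
cell (4,2): code 1000 → (5.000,2.801)–(4.136,2.000)
cell (5,0): code 0110 → (5.000,0.159)–(6.000,0.230)
cell (5,2): code 1001 → (6.000,2.731)–(5.000,2.801)
cell (6,0): code 0010 → (6.000,0.230)–(6.718,1.000)
cell (6,1): code 0011 → (6.718,1.000)–(6.702,2.000)
cell (6,2): code 0001 → (6.702,2.000)–(6.000,2.731)
total: 8 segments, chained into 1 closed loop(s), length Σ = 8.468755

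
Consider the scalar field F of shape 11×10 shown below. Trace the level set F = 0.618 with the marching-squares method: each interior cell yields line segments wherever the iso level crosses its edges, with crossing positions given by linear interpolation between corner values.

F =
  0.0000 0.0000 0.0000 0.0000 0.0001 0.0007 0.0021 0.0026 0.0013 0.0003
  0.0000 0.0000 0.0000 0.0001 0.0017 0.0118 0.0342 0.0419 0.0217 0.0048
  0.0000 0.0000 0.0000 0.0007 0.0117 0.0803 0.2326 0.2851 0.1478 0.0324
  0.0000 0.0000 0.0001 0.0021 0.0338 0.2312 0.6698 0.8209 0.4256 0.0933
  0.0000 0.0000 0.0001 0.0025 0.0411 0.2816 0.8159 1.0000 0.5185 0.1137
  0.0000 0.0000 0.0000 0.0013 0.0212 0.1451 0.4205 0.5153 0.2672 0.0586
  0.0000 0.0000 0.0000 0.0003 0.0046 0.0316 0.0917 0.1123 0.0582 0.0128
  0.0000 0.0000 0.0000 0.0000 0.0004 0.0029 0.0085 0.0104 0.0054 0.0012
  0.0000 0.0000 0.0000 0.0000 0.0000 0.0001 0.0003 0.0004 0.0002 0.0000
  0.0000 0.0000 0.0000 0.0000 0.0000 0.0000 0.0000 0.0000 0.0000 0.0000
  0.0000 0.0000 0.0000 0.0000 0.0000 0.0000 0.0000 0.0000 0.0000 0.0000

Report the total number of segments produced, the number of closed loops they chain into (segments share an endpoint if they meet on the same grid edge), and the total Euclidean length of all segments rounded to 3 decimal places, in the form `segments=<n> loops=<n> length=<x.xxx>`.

segments=8 loops=1 length=6.690

cell (2,5): code 0100 → (2.882,6.000)–(3.000,5.882)
cell (2,6): code 1100 → (2.621,7.000)–(2.882,6.000)
cell (2,7): code 1000 → (3.000,7.513)–(2.621,7.000)
cell (3,5): code 0110 → (3.000,5.882)–(4.000,5.630)
cell (3,7): code 1001 → (4.000,7.793)–(3.000,7.513)
cell (4,5): code 0010 → (4.000,5.630)–(4.501,6.000)
cell (4,6): code 0011 → (4.501,6.000)–(4.788,7.000)
cell (4,7): code 0001 → (4.788,7.000)–(4.000,7.793)
total: 8 segments, chained into 1 closed loop(s), length Σ = 6.689725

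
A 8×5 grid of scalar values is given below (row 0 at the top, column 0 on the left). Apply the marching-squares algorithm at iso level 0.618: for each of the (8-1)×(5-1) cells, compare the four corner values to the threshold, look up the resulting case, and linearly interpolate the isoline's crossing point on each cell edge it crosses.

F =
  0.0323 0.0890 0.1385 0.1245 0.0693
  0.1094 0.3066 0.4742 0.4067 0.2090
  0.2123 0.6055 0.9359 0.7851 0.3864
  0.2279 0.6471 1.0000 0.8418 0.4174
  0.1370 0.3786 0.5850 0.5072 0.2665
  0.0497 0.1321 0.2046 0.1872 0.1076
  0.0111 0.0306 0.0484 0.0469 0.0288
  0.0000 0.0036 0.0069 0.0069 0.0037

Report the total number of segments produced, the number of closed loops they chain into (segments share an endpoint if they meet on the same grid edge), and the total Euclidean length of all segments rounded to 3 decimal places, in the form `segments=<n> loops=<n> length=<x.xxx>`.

cell (1,1): code 0100 → (1.311,2.000)–(2.000,1.038)
cell (1,2): code 1100 → (1.558,3.000)–(1.311,2.000)
cell (1,3): code 1000 → (2.000,3.419)–(1.558,3.000)
cell (2,0): code 0100 → (2.300,1.000)–(3.000,0.931)
cell (2,1): code 1110 → (2.000,1.038)–(2.300,1.000)
cell (2,3): code 1001 → (3.000,3.527)–(2.000,3.419)
cell (3,0): code 0010 → (3.000,0.931)–(3.108,1.000)
cell (3,1): code 0011 → (3.108,1.000)–(3.920,2.000)
cell (3,2): code 0011 → (3.920,2.000)–(3.669,3.000)
cell (3,3): code 0001 → (3.669,3.000)–(3.000,3.527)
total: 10 segments, chained into 1 closed loop(s), length Σ = 8.133493

segments=10 loops=1 length=8.133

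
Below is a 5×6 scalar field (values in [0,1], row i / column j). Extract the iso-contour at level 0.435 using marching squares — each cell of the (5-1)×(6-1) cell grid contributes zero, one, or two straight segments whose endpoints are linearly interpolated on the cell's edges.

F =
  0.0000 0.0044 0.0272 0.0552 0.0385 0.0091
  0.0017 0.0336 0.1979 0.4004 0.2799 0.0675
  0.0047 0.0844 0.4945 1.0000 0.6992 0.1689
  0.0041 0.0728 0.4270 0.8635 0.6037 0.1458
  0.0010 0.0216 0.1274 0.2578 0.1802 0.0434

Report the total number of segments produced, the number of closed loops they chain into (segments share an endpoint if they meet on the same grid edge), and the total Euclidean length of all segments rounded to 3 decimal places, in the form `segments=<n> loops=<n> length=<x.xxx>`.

cell (1,1): code 0100 → (1.799,2.000)–(2.000,1.855)
cell (1,2): code 1100 → (1.058,3.000)–(1.799,2.000)
cell (1,3): code 1100 → (1.370,4.000)–(1.058,3.000)
cell (1,4): code 1000 → (2.000,4.498)–(1.370,4.000)
cell (2,1): code 0010 → (2.000,1.855)–(2.881,2.000)
cell (2,2): code 0111 → (2.881,2.000)–(3.000,2.018)
cell (2,4): code 1001 → (3.000,4.368)–(2.000,4.498)
cell (3,2): code 0010 → (3.000,2.018)–(3.707,3.000)
cell (3,3): code 0011 → (3.707,3.000)–(3.398,4.000)
cell (3,4): code 0001 → (3.398,4.000)–(3.000,4.368)
total: 10 segments, chained into 1 closed loop(s), length Σ = 8.164434

segments=10 loops=1 length=8.164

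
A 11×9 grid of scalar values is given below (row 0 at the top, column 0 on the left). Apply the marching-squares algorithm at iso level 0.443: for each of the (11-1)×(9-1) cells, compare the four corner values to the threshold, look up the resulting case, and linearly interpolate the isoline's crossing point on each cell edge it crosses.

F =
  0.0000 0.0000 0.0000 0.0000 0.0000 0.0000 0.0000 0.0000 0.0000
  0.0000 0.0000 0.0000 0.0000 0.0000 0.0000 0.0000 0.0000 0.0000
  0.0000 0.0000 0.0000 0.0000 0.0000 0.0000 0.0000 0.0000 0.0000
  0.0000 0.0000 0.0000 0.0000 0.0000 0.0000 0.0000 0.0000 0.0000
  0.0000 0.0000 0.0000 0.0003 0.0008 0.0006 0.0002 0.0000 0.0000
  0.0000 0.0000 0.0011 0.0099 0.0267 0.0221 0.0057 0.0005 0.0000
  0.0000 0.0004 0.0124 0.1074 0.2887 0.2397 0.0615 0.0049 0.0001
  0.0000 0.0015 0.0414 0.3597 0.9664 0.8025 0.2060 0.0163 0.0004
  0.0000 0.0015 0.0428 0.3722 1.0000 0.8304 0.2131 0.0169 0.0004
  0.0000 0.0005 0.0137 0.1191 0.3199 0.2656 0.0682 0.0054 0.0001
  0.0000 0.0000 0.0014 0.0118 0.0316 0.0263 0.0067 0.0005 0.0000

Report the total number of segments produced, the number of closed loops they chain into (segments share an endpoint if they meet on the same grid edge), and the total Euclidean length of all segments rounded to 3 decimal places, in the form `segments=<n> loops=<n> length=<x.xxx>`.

segments=8 loops=1 length=8.192

cell (6,3): code 0100 → (6.228,4.000)–(7.000,3.137)
cell (6,4): code 1100 → (6.361,5.000)–(6.228,4.000)
cell (6,5): code 1000 → (7.000,5.603)–(6.361,5.000)
cell (7,3): code 0110 → (7.000,3.137)–(8.000,3.113)
cell (7,5): code 1001 → (8.000,5.628)–(7.000,5.603)
cell (8,3): code 0010 → (8.000,3.113)–(8.819,4.000)
cell (8,4): code 0011 → (8.819,4.000)–(8.686,5.000)
cell (8,5): code 0001 → (8.686,5.000)–(8.000,5.628)
total: 8 segments, chained into 1 closed loop(s), length Σ = 8.191545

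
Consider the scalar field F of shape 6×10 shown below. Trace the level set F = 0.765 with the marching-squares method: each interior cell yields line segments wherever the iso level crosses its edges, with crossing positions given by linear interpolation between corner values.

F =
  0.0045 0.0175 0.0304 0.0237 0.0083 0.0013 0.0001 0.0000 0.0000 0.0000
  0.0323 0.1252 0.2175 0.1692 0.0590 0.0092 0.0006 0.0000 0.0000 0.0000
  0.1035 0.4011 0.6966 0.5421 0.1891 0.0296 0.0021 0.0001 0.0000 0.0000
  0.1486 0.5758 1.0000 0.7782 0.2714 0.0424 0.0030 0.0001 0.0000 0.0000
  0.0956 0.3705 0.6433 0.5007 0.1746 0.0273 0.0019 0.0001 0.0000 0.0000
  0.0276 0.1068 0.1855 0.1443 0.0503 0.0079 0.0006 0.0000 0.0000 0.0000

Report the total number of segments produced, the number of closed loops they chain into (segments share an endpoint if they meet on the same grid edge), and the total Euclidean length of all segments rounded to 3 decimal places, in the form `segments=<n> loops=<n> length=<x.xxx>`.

cell (2,1): code 0100 → (2.225,2.000)–(3.000,1.446)
cell (2,2): code 1100 → (2.944,3.000)–(2.225,2.000)
cell (2,3): code 1000 → (3.000,3.026)–(2.944,3.000)
cell (3,1): code 0010 → (3.000,1.446)–(3.659,2.000)
cell (3,2): code 0011 → (3.659,2.000)–(3.048,3.000)
cell (3,3): code 0001 → (3.048,3.000)–(3.000,3.026)
total: 6 segments, chained into 1 closed loop(s), length Σ = 4.332426

segments=6 loops=1 length=4.332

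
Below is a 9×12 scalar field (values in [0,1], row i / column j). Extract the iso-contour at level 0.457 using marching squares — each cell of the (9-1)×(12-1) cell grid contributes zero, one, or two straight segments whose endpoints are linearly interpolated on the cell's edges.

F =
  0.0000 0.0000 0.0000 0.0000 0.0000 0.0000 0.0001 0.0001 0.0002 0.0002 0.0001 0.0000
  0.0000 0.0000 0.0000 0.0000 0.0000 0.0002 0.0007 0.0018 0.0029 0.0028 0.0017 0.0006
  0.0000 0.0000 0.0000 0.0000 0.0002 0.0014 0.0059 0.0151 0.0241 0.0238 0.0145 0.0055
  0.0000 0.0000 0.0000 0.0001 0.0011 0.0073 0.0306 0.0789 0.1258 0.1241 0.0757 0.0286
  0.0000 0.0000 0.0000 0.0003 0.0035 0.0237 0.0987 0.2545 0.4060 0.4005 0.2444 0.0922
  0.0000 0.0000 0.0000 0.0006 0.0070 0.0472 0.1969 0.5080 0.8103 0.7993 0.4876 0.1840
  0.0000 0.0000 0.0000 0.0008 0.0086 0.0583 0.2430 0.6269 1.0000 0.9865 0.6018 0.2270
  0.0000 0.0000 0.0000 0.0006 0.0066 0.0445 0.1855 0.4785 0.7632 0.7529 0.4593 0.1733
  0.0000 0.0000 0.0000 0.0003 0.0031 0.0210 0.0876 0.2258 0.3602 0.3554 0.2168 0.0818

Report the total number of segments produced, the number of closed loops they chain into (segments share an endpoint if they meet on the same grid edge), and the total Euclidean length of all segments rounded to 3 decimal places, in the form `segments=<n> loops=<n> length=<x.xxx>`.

segments=14 loops=1 length=11.651

cell (4,6): code 0100 → (4.799,7.000)–(5.000,6.836)
cell (4,7): code 1100 → (4.126,8.000)–(4.799,7.000)
cell (4,8): code 1100 → (4.142,9.000)–(4.126,8.000)
cell (4,9): code 1100 → (4.874,10.000)–(4.142,9.000)
cell (4,10): code 1000 → (5.000,10.101)–(4.874,10.000)
cell (5,6): code 0110 → (5.000,6.836)–(6.000,6.557)
cell (5,10): code 1001 → (6.000,10.386)–(5.000,10.101)
cell (6,6): code 0110 → (6.000,6.557)–(7.000,6.927)
cell (6,10): code 1001 → (7.000,10.008)–(6.000,10.386)
cell (7,6): code 0010 → (7.000,6.927)–(7.085,7.000)
cell (7,7): code 0011 → (7.085,7.000)–(7.760,8.000)
cell (7,8): code 0011 → (7.760,8.000)–(7.744,9.000)
cell (7,9): code 0011 → (7.744,9.000)–(7.009,10.000)
cell (7,10): code 0001 → (7.009,10.000)–(7.000,10.008)
total: 14 segments, chained into 1 closed loop(s), length Σ = 11.651075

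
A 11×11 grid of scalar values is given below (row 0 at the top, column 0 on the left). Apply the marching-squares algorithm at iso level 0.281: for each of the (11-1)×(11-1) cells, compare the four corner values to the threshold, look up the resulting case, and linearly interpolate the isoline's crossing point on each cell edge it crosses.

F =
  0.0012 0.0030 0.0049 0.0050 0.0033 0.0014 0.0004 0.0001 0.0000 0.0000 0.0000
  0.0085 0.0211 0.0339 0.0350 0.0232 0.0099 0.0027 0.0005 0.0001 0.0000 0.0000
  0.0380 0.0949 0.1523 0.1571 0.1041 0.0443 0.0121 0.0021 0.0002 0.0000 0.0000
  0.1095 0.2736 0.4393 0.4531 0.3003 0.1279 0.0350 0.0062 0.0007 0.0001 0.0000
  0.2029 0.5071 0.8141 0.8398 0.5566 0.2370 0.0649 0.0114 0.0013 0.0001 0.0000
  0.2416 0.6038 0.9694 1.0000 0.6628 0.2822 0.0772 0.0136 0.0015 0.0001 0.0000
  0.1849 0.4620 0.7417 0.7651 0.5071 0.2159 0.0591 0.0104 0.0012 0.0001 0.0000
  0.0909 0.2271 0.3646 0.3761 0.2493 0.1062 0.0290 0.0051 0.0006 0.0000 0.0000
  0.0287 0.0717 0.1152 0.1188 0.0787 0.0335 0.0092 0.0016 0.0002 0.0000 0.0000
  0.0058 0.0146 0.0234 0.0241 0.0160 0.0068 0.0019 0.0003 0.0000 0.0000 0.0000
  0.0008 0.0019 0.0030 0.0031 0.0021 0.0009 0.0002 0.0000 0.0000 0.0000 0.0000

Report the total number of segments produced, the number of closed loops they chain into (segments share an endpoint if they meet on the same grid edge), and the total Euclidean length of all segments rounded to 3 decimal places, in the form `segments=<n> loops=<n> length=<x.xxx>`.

cell (2,1): code 0100 → (2.448,2.000)–(3.000,1.045)
cell (2,2): code 1100 → (2.419,3.000)–(2.448,2.000)
cell (2,3): code 1100 → (2.902,4.000)–(2.419,3.000)
cell (2,4): code 1000 → (3.000,4.112)–(2.902,4.000)
cell (3,0): code 0100 → (3.032,1.000)–(4.000,0.257)
cell (3,1): code 1110 → (3.000,1.045)–(3.032,1.000)
cell (3,4): code 1001 → (4.000,4.862)–(3.000,4.112)
cell (4,0): code 0110 → (4.000,0.257)–(5.000,0.109)
cell (4,4): code 1101 → (4.973,5.000)–(4.000,4.862)
cell (4,5): code 1000 → (5.000,5.006)–(4.973,5.000)
cell (5,0): code 0110 → (5.000,0.109)–(6.000,0.347)
cell (5,4): code 1011 → (6.000,4.776)–(5.018,5.000)
cell (5,5): code 0001 → (5.018,5.000)–(5.000,5.006)
cell (6,0): code 0010 → (6.000,0.347)–(6.771,1.000)
cell (6,1): code 0111 → (6.771,1.000)–(7.000,1.392)
cell (6,3): code 1011 → (7.000,3.750)–(6.877,4.000)
cell (6,4): code 0001 → (6.877,4.000)–(6.000,4.776)
cell (7,1): code 0010 → (7.000,1.392)–(7.335,2.000)
cell (7,2): code 0011 → (7.335,2.000)–(7.370,3.000)
cell (7,3): code 0001 → (7.370,3.000)–(7.000,3.750)
total: 20 segments, chained into 1 closed loop(s), length Σ = 15.409349

segments=20 loops=1 length=15.409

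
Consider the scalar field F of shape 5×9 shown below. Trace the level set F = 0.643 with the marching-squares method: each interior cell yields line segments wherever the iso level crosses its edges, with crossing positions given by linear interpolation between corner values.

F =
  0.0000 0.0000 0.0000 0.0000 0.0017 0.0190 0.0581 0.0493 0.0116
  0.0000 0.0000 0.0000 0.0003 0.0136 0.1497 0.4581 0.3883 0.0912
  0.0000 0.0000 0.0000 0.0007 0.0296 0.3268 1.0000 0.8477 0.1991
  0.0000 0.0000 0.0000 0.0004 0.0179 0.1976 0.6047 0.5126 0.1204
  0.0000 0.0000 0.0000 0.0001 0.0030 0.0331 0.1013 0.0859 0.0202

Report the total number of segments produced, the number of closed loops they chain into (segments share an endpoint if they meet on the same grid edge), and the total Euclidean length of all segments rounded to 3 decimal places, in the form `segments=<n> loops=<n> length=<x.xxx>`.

cell (1,5): code 0100 → (1.341,6.000)–(2.000,5.470)
cell (1,6): code 1100 → (1.554,7.000)–(1.341,6.000)
cell (1,7): code 1000 → (2.000,7.316)–(1.554,7.000)
cell (2,5): code 0010 → (2.000,5.470)–(2.903,6.000)
cell (2,6): code 0011 → (2.903,6.000)–(2.611,7.000)
cell (2,7): code 0001 → (2.611,7.000)–(2.000,7.316)
total: 6 segments, chained into 1 closed loop(s), length Σ = 5.190920

segments=6 loops=1 length=5.191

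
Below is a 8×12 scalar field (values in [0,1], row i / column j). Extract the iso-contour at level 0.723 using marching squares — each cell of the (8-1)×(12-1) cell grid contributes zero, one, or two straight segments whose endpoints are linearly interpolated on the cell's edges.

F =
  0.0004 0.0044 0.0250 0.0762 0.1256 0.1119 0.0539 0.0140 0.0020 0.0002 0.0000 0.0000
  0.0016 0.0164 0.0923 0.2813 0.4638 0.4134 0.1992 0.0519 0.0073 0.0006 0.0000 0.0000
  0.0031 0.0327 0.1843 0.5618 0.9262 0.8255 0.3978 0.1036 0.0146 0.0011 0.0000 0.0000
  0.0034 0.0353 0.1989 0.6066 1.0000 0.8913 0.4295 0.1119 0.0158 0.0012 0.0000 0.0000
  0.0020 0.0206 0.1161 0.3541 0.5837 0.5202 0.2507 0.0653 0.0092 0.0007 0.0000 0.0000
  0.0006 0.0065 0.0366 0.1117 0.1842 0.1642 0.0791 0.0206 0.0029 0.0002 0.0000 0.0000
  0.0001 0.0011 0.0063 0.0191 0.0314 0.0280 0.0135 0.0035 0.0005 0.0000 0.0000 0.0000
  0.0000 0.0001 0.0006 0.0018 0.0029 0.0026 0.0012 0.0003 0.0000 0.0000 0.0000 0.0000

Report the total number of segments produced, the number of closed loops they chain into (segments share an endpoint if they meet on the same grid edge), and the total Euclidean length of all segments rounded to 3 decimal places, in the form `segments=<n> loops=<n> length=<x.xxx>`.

cell (1,3): code 0100 → (1.561,4.000)–(2.000,3.442)
cell (1,4): code 1100 → (1.751,5.000)–(1.561,4.000)
cell (1,5): code 1000 → (2.000,5.240)–(1.751,5.000)
cell (2,3): code 0110 → (2.000,3.442)–(3.000,3.296)
cell (2,5): code 1001 → (3.000,5.364)–(2.000,5.240)
cell (3,3): code 0010 → (3.000,3.296)–(3.665,4.000)
cell (3,4): code 0011 → (3.665,4.000)–(3.454,5.000)
cell (3,5): code 0001 → (3.454,5.000)–(3.000,5.364)
total: 8 segments, chained into 1 closed loop(s), length Σ = 6.664598

segments=8 loops=1 length=6.665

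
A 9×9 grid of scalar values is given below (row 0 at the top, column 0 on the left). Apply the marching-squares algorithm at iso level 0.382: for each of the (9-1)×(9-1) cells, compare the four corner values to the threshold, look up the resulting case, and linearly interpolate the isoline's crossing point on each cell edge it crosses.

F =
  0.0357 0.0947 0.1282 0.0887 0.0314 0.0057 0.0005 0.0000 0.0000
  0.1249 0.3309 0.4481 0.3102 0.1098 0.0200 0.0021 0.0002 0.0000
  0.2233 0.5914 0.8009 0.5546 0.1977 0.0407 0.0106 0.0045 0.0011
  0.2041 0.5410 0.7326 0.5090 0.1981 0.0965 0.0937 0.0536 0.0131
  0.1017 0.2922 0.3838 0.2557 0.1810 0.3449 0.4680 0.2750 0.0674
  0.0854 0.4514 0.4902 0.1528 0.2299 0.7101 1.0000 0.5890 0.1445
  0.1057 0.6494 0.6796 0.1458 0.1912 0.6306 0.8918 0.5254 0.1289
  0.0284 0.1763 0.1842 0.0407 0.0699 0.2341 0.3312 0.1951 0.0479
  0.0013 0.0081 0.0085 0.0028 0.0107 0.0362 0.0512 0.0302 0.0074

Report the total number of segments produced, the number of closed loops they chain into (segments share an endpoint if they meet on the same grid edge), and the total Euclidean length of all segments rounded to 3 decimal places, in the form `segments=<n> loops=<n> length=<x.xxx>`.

segments=32 loops=2 length=26.641

cell (0,1): code 0100 → (0.793,2.000)–(1.000,1.436)
cell (0,2): code 1000 → (1.000,2.479)–(0.793,2.000)
cell (1,0): code 0100 → (1.196,1.000)–(2.000,0.431)
cell (1,1): code 1110 → (1.000,1.436)–(1.196,1.000)
cell (1,2): code 1101 → (1.294,3.000)–(1.000,2.479)
cell (1,3): code 1000 → (2.000,3.484)–(1.294,3.000)
cell (2,0): code 0110 → (2.000,0.431)–(3.000,0.528)
cell (2,3): code 1001 → (3.000,3.408)–(2.000,3.484)
cell (3,0): code 0010 → (3.000,0.528)–(3.639,1.000)
cell (3,1): code 0111 → (3.639,1.000)–(4.000,1.980)
cell (3,2): code 1011 → (4.000,2.014)–(3.501,3.000)
cell (3,3): code 0001 → (3.501,3.000)–(3.000,3.408)
cell (3,5): code 0100 → (3.770,6.000)–(4.000,5.301)
cell (3,6): code 1000 → (4.000,6.446)–(3.770,6.000)
cell (4,0): code 0100 → (4.564,1.000)–(5.000,0.810)
cell (4,1): code 1110 → (4.000,1.980)–(4.564,1.000)
cell (4,2): code 1001 → (5.000,2.321)–(4.000,2.014)
cell (4,4): code 0100 → (4.102,5.000)–(5.000,4.317)
cell (4,5): code 1110 → (4.000,5.301)–(4.102,5.000)
cell (4,6): code 1101 → (4.341,7.000)–(4.000,6.446)
cell (4,7): code 1000 → (5.000,7.466)–(4.341,7.000)
cell (5,0): code 0110 → (5.000,0.810)–(6.000,0.508)
cell (5,2): code 1001 → (6.000,2.558)–(5.000,2.321)
cell (5,4): code 0110 → (5.000,4.317)–(6.000,4.434)
cell (5,7): code 1001 → (6.000,7.362)–(5.000,7.466)
cell (6,0): code 0010 → (6.000,0.508)–(6.565,1.000)
cell (6,1): code 0011 → (6.565,1.000)–(6.601,2.000)
cell (6,2): code 0001 → (6.601,2.000)–(6.000,2.558)
cell (6,4): code 0010 → (6.000,4.434)–(6.627,5.000)
cell (6,5): code 0011 → (6.627,5.000)–(6.909,6.000)
cell (6,6): code 0011 → (6.909,6.000)–(6.434,7.000)
cell (6,7): code 0001 → (6.434,7.000)–(6.000,7.362)
total: 32 segments, chained into 2 closed loop(s), length Σ = 26.641154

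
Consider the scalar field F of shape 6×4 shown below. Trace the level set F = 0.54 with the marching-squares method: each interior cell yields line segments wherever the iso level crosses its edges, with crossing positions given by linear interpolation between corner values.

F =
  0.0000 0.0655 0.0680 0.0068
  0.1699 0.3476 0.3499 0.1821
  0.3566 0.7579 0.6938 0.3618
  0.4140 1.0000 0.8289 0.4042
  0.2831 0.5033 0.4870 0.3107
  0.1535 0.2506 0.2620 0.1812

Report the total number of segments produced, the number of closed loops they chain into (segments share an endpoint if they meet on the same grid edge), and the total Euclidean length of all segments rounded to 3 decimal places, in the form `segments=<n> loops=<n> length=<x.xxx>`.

segments=8 loops=1 length=7.761

cell (1,0): code 0100 → (1.469,1.000)–(2.000,0.457)
cell (1,1): code 1100 → (1.553,2.000)–(1.469,1.000)
cell (1,2): code 1000 → (2.000,2.463)–(1.553,2.000)
cell (2,0): code 0110 → (2.000,0.457)–(3.000,0.215)
cell (2,2): code 1001 → (3.000,2.680)–(2.000,2.463)
cell (3,0): code 0010 → (3.000,0.215)–(3.926,1.000)
cell (3,1): code 0011 → (3.926,1.000)–(3.845,2.000)
cell (3,2): code 0001 → (3.845,2.000)–(3.000,2.680)
total: 8 segments, chained into 1 closed loop(s), length Σ = 7.761165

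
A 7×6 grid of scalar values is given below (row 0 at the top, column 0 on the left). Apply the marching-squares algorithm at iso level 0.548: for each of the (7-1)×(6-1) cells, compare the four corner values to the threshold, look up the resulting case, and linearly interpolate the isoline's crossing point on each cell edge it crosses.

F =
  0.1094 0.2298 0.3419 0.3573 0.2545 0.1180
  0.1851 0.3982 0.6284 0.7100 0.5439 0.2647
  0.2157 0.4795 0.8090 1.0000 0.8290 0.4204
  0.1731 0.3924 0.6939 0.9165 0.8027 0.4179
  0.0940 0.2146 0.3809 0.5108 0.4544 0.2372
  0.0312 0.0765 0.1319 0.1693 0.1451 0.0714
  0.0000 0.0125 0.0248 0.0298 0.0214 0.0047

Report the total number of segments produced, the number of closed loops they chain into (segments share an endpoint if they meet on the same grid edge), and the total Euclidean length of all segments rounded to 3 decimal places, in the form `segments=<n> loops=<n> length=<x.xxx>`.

segments=12 loops=1 length=10.680

cell (0,1): code 0100 → (0.719,2.000)–(1.000,1.651)
cell (0,2): code 1100 → (0.541,3.000)–(0.719,2.000)
cell (0,3): code 1000 → (1.000,3.975)–(0.541,3.000)
cell (1,1): code 0110 → (1.000,1.651)–(2.000,1.208)
cell (1,3): code 1101 → (1.014,4.000)–(1.000,3.975)
cell (1,4): code 1000 → (2.000,4.688)–(1.014,4.000)
cell (2,1): code 0110 → (2.000,1.208)–(3.000,1.516)
cell (2,4): code 1001 → (3.000,4.662)–(2.000,4.688)
cell (3,1): code 0010 → (3.000,1.516)–(3.466,2.000)
cell (3,2): code 0011 → (3.466,2.000)–(3.908,3.000)
cell (3,3): code 0011 → (3.908,3.000)–(3.731,4.000)
cell (3,4): code 0001 → (3.731,4.000)–(3.000,4.662)
total: 12 segments, chained into 1 closed loop(s), length Σ = 10.679939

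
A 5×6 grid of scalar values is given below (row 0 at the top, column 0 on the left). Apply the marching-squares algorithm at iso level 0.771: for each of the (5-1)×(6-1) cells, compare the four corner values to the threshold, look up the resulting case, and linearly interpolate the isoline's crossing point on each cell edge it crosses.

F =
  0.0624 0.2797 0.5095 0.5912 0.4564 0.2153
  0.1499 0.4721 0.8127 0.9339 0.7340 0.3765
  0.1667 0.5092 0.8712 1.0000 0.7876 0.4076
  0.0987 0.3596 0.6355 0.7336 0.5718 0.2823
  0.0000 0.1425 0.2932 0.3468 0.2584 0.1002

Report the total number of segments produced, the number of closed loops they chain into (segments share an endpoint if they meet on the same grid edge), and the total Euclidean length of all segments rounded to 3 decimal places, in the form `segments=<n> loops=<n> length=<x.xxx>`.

cell (0,1): code 0100 → (0.862,2.000)–(1.000,1.878)
cell (0,2): code 1100 → (0.525,3.000)–(0.862,2.000)
cell (0,3): code 1000 → (1.000,3.815)–(0.525,3.000)
cell (1,1): code 0110 → (1.000,1.878)–(2.000,1.723)
cell (1,3): code 1101 → (1.690,4.000)–(1.000,3.815)
cell (1,4): code 1000 → (2.000,4.044)–(1.690,4.000)
cell (2,1): code 0010 → (2.000,1.723)–(2.425,2.000)
cell (2,2): code 0011 → (2.425,2.000)–(2.860,3.000)
cell (2,3): code 0011 → (2.860,3.000)–(2.077,4.000)
cell (2,4): code 0001 → (2.077,4.000)–(2.000,4.044)
total: 10 segments, chained into 1 closed loop(s), length Σ = 7.178298

segments=10 loops=1 length=7.178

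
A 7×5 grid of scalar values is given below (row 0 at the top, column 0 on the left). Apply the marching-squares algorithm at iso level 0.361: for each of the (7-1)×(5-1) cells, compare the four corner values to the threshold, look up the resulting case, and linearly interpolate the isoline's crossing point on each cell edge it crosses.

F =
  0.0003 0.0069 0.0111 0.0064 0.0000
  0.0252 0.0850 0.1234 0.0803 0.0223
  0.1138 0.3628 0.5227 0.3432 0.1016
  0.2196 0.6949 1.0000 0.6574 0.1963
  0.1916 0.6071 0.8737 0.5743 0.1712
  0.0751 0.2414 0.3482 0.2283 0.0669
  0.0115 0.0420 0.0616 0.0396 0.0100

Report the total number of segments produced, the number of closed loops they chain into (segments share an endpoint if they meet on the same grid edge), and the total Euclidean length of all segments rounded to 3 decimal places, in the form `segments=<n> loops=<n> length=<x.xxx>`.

cell (1,0): code 0100 → (1.994,1.000)–(2.000,0.993)
cell (1,1): code 1100 → (1.595,2.000)–(1.994,1.000)
cell (1,2): code 1000 → (2.000,2.901)–(1.595,2.000)
cell (2,0): code 0110 → (2.000,0.993)–(3.000,0.297)
cell (2,2): code 1101 → (2.057,3.000)–(2.000,2.901)
cell (2,3): code 1000 → (3.000,3.643)–(2.057,3.000)
cell (3,0): code 0110 → (3.000,0.297)–(4.000,0.408)
cell (3,3): code 1001 → (4.000,3.529)–(3.000,3.643)
cell (4,0): code 0010 → (4.000,0.408)–(4.673,1.000)
cell (4,1): code 0011 → (4.673,1.000)–(4.976,2.000)
cell (4,2): code 0011 → (4.976,2.000)–(4.616,3.000)
cell (4,3): code 0001 → (4.616,3.000)–(4.000,3.529)
total: 12 segments, chained into 1 closed loop(s), length Σ = 10.376304

segments=12 loops=1 length=10.376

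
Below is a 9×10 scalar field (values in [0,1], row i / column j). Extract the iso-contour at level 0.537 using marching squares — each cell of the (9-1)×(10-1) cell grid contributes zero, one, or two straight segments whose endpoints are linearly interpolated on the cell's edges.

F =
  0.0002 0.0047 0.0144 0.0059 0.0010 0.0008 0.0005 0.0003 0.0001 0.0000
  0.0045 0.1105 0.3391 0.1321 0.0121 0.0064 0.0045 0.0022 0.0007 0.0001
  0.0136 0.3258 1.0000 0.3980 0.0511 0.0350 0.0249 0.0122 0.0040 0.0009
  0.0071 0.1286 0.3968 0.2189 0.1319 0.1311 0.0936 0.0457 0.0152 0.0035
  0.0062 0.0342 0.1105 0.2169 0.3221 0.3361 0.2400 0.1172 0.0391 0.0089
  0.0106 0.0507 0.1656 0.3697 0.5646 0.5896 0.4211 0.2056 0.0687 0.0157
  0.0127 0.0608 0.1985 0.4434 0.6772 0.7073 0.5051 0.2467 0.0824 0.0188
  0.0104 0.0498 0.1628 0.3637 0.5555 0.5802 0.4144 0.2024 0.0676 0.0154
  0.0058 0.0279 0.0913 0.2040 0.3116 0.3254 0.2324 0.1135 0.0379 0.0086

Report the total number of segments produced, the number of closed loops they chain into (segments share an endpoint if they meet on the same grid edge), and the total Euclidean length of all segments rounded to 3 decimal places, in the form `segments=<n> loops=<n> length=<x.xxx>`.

segments=14 loops=2 length=11.645

cell (1,1): code 0100 → (1.299,2.000)–(2.000,1.313)
cell (1,2): code 1000 → (2.000,2.769)–(1.299,2.000)
cell (2,1): code 0010 → (2.000,1.313)–(2.768,2.000)
cell (2,2): code 0001 → (2.768,2.000)–(2.000,2.769)
cell (4,3): code 0100 → (4.886,4.000)–(5.000,3.858)
cell (4,4): code 1100 → (4.793,5.000)–(4.886,4.000)
cell (4,5): code 1000 → (5.000,5.312)–(4.793,5.000)
cell (5,3): code 0110 → (5.000,3.858)–(6.000,3.400)
cell (5,5): code 1001 → (6.000,5.842)–(5.000,5.312)
cell (6,3): code 0110 → (6.000,3.400)–(7.000,3.904)
cell (6,5): code 1001 → (7.000,5.261)–(6.000,5.842)
cell (7,3): code 0010 → (7.000,3.904)–(7.076,4.000)
cell (7,4): code 0011 → (7.076,4.000)–(7.170,5.000)
cell (7,5): code 0001 → (7.170,5.000)–(7.000,5.261)
total: 14 segments, chained into 2 closed loop(s), length Σ = 11.644787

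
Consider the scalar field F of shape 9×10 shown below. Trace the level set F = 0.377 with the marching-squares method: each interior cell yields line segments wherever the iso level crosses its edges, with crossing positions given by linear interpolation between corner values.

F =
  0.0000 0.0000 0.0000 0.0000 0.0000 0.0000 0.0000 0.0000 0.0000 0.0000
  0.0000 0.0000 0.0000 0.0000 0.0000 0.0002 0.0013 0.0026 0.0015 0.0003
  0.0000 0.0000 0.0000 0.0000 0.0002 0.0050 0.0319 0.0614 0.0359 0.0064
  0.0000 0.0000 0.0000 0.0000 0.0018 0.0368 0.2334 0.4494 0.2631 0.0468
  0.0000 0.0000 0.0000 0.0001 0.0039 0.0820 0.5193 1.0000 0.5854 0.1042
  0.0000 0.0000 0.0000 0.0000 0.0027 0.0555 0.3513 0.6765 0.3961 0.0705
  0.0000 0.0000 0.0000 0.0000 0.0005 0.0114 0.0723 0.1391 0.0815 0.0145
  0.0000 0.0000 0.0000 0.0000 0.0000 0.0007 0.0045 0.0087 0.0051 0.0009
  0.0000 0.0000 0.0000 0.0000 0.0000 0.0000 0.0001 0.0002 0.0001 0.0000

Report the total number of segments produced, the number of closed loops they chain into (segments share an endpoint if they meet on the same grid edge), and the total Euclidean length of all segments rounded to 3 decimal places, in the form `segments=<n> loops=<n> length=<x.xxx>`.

cell (2,6): code 0100 → (2.813,7.000)–(3.000,6.665)
cell (2,7): code 1000 → (3.000,7.389)–(2.813,7.000)
cell (3,5): code 0100 → (3.502,6.000)–(4.000,5.675)
cell (3,6): code 1110 → (3.000,6.665)–(3.502,6.000)
cell (3,7): code 1101 → (3.353,8.000)–(3.000,7.389)
cell (3,8): code 1000 → (4.000,8.433)–(3.353,8.000)
cell (4,5): code 0010 → (4.000,5.675)–(4.847,6.000)
cell (4,6): code 0111 → (4.847,6.000)–(5.000,6.079)
cell (4,8): code 1001 → (5.000,8.059)–(4.000,8.433)
cell (5,6): code 0010 → (5.000,6.079)–(5.557,7.000)
cell (5,7): code 0011 → (5.557,7.000)–(5.061,8.000)
cell (5,8): code 0001 → (5.061,8.000)–(5.000,8.059)
total: 12 segments, chained into 1 closed loop(s), length Σ = 8.151782

segments=12 loops=1 length=8.152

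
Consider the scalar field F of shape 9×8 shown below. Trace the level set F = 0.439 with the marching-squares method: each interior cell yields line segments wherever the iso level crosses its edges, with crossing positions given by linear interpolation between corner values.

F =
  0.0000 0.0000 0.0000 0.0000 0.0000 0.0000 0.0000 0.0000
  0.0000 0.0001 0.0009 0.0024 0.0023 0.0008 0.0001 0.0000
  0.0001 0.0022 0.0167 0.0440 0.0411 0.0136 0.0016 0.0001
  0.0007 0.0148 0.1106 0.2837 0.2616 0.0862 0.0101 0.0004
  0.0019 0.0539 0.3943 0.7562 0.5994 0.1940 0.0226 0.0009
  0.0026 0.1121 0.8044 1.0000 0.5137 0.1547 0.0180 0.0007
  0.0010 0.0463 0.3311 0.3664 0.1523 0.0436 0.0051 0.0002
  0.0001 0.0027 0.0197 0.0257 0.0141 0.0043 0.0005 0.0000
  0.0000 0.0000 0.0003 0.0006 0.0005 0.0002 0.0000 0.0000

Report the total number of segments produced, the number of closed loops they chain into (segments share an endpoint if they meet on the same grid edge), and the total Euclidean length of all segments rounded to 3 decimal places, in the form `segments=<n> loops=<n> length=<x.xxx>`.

segments=10 loops=1 length=8.402

cell (3,2): code 0100 → (3.329,3.000)–(4.000,2.124)
cell (3,3): code 1100 → (3.525,4.000)–(3.329,3.000)
cell (3,4): code 1000 → (4.000,4.396)–(3.525,4.000)
cell (4,1): code 0100 → (4.109,2.000)–(5.000,1.472)
cell (4,2): code 1110 → (4.000,2.124)–(4.109,2.000)
cell (4,4): code 1001 → (5.000,4.208)–(4.000,4.396)
cell (5,1): code 0010 → (5.000,1.472)–(5.772,2.000)
cell (5,2): code 0011 → (5.772,2.000)–(5.885,3.000)
cell (5,3): code 0011 → (5.885,3.000)–(5.207,4.000)
cell (5,4): code 0001 → (5.207,4.000)–(5.000,4.208)
total: 10 segments, chained into 1 closed loop(s), length Σ = 8.402484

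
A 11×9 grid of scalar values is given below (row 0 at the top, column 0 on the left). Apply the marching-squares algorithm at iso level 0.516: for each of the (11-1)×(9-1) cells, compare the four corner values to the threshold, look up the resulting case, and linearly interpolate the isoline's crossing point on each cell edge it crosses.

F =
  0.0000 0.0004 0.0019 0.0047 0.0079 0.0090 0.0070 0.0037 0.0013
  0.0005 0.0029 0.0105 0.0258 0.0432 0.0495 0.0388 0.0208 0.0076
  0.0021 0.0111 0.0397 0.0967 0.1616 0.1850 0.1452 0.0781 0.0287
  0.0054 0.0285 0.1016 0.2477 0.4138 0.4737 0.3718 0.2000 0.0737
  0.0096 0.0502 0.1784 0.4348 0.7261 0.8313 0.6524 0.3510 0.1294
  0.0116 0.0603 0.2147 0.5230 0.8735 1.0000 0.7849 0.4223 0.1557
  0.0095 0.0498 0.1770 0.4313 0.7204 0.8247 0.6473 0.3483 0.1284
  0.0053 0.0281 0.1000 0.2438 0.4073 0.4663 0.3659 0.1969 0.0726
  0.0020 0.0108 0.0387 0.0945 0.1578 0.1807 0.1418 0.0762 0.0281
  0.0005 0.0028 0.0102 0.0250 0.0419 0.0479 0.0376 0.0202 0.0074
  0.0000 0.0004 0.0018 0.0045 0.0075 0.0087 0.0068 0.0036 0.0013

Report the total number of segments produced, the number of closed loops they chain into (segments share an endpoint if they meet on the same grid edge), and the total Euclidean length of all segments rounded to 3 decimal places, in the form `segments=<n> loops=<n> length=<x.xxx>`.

cell (3,3): code 0100 → (3.327,4.000)–(4.000,3.279)
cell (3,4): code 1100 → (3.118,5.000)–(3.327,4.000)
cell (3,5): code 1100 → (3.514,6.000)–(3.118,5.000)
cell (3,6): code 1000 → (4.000,6.453)–(3.514,6.000)
cell (4,2): code 0100 → (4.921,3.000)–(5.000,2.977)
cell (4,3): code 1110 → (4.000,3.279)–(4.921,3.000)
cell (4,6): code 1001 → (5.000,6.742)–(4.000,6.453)
cell (5,2): code 0010 → (5.000,2.977)–(5.076,3.000)
cell (5,3): code 0111 → (5.076,3.000)–(6.000,3.293)
cell (5,6): code 1001 → (6.000,6.439)–(5.000,6.742)
cell (6,3): code 0010 → (6.000,3.293)–(6.653,4.000)
cell (6,4): code 0011 → (6.653,4.000)–(6.861,5.000)
cell (6,5): code 0011 → (6.861,5.000)–(6.467,6.000)
cell (6,6): code 0001 → (6.467,6.000)–(6.000,6.439)
total: 14 segments, chained into 1 closed loop(s), length Σ = 11.625908

segments=14 loops=1 length=11.626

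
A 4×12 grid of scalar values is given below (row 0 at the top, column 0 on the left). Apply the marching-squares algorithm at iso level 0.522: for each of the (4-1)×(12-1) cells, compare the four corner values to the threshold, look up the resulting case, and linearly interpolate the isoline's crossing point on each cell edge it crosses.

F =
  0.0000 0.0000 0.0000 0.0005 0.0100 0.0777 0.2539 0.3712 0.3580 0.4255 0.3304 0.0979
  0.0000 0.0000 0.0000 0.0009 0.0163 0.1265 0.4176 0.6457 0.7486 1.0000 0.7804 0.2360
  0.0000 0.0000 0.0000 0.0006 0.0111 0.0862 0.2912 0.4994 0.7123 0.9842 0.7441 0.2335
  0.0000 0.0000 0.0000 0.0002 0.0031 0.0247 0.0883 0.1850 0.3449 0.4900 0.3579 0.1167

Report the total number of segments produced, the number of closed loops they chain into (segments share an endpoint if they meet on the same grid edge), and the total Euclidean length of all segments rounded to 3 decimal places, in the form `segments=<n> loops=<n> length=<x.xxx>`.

cell (0,6): code 0100 → (0.549,7.000)–(1.000,6.458)
cell (0,7): code 1100 → (0.420,8.000)–(0.549,7.000)
cell (0,8): code 1100 → (0.168,9.000)–(0.420,8.000)
cell (0,9): code 1100 → (0.426,10.000)–(0.168,9.000)
cell (0,10): code 1000 → (1.000,10.475)–(0.426,10.000)
cell (1,6): code 0010 → (1.000,6.458)–(1.846,7.000)
cell (1,7): code 0111 → (1.846,7.000)–(2.000,7.106)
cell (1,10): code 1001 → (2.000,10.435)–(1.000,10.475)
cell (2,7): code 0010 → (2.000,7.106)–(2.518,8.000)
cell (2,8): code 0011 → (2.518,8.000)–(2.935,9.000)
cell (2,9): code 0011 → (2.935,9.000)–(2.575,10.000)
cell (2,10): code 0001 → (2.575,10.000)–(2.000,10.435)
total: 12 segments, chained into 1 closed loop(s), length Σ = 10.615695

segments=12 loops=1 length=10.616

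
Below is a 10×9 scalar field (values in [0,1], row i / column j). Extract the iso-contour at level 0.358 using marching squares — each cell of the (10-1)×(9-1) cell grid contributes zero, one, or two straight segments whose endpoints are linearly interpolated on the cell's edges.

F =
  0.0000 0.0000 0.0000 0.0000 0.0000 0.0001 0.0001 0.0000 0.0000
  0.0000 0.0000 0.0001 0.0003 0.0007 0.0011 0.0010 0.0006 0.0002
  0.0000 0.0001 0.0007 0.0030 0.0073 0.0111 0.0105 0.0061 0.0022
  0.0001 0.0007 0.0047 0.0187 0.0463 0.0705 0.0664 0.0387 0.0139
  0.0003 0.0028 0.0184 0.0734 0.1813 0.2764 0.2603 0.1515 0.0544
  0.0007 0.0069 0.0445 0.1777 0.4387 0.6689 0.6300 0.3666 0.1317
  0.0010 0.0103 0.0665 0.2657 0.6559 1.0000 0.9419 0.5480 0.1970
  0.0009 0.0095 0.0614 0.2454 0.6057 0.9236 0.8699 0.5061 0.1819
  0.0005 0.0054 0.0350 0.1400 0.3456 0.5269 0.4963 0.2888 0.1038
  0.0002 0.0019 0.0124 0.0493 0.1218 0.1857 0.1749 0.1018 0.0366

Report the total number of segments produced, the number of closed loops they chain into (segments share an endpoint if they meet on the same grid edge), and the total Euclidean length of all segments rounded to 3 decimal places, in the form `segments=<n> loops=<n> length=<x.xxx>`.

segments=16 loops=1 length=13.438

cell (4,3): code 0100 → (4.686,4.000)–(5.000,3.691)
cell (4,4): code 1100 → (4.208,5.000)–(4.686,4.000)
cell (4,5): code 1100 → (4.264,6.000)–(4.208,5.000)
cell (4,6): code 1100 → (4.960,7.000)–(4.264,6.000)
cell (4,7): code 1000 → (5.000,7.037)–(4.960,7.000)
cell (5,3): code 0110 → (5.000,3.691)–(6.000,3.237)
cell (5,7): code 1001 → (6.000,7.541)–(5.000,7.037)
cell (6,3): code 0110 → (6.000,3.237)–(7.000,3.313)
cell (6,7): code 1001 → (7.000,7.457)–(6.000,7.541)
cell (7,3): code 0010 → (7.000,3.313)–(7.952,4.000)
cell (7,4): code 0111 → (7.952,4.000)–(8.000,4.068)
cell (7,6): code 1011 → (8.000,6.667)–(7.682,7.000)
cell (7,7): code 0001 → (7.682,7.000)–(7.000,7.457)
cell (8,4): code 0010 → (8.000,4.068)–(8.495,5.000)
cell (8,5): code 0011 → (8.495,5.000)–(8.430,6.000)
cell (8,6): code 0001 → (8.430,6.000)–(8.000,6.667)
total: 16 segments, chained into 1 closed loop(s), length Σ = 13.437814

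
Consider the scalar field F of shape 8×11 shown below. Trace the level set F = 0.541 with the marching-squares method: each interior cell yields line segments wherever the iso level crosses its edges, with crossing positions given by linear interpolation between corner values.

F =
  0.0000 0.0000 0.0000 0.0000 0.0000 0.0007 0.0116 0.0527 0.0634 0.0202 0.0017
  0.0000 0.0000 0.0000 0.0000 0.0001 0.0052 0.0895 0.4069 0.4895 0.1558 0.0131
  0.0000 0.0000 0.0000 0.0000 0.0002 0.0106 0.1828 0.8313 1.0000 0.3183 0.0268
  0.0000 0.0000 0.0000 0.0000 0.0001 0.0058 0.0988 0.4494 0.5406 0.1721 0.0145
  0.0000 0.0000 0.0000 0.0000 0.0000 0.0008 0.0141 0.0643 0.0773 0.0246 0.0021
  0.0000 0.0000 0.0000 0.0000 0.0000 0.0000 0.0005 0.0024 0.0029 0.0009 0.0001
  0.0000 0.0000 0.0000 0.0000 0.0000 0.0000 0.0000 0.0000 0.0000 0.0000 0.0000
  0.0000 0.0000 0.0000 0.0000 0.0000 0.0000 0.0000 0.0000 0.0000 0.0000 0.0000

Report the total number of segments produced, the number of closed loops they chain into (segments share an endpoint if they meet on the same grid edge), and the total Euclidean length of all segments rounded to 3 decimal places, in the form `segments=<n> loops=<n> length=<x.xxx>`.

cell (1,6): code 0100 → (1.316,7.000)–(2.000,6.552)
cell (1,7): code 1100 → (1.101,8.000)–(1.316,7.000)
cell (1,8): code 1000 → (2.000,8.673)–(1.101,8.000)
cell (2,6): code 0010 → (2.000,6.552)–(2.760,7.000)
cell (2,7): code 0011 → (2.760,7.000)–(2.999,8.000)
cell (2,8): code 0001 → (2.999,8.000)–(2.000,8.673)
total: 6 segments, chained into 1 closed loop(s), length Σ = 6.078792

segments=6 loops=1 length=6.079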